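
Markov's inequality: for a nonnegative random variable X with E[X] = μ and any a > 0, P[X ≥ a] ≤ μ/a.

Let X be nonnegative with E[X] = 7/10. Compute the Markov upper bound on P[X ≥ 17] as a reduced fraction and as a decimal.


μ = E[X] = 7/10, a = 17.
Markov: P[X ≥ 17] ≤ μ/a = (7/10)/17 = 7/170.
Numerically: ≈ 0.041.
(Since a = 17 > μ = 0.700, the bound 7/170 is < 1 and informative.)

P[X ≥ 17] ≤ 7/170 ≈ 0.041.


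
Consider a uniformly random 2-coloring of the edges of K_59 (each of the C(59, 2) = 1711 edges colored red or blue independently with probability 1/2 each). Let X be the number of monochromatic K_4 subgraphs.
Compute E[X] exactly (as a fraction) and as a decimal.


Let X = Σ_S X_S over the C(59, 4) = 455126 subsets S of size 4, where X_S = 1 if the K_4 on S is monochromatic.
For a fixed S, the K_4 on S has C(4, 2) = 6 edges. P[all 6 edges red] = (1/2)^6, and likewise for blue, so P[monochromatic] = 2·(1/2)^6 = 2^{1 − 6} = 1/32.
By linearity of expectation: E[X] = C(59, 4) · 2^{1 − 6} = 455126 · 1/32 = 227563/16.
Numerically: E[X] ≈ 14222.688.

E[X] = C(59,4)·2^(1−C(4,2)) = 227563/16 ≈ 14222.688.


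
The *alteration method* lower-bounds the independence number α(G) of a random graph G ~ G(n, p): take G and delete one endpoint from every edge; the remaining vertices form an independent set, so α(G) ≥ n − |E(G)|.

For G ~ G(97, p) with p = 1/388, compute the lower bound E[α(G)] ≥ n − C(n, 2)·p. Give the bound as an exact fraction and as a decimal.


E[|E(G)|] = C(97, 2)·p = 4656 · (1/388) = 12.
E[α(G)] ≥ n − E[|E(G)|] = 97 − 12 = 85.
Numerically: ≈ 85.000000.
(This is only a lower bound; the true E[α(G)] may be larger.)

E[α(G)] ≥ 85 ≈ 85.000000.


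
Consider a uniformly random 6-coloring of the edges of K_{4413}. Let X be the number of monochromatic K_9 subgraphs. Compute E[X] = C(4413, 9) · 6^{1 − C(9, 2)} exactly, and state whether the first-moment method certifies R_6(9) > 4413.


E[X] = C(4413, 9) · 6^{1 − 36} = 1734990840325017881257917265 · 6^{−35} = 1734990840325017881257917265/1719070799748422591028658176.
As a reduced fraction: E[X] = 1734990840325017881257917265/1719070799748422591028658176 ≈ 1.009261.
Is E[X] < 1? NO.
Since E[X] ≥ 1, the first-moment bound is inconclusive at n = 4413; it does NOT by itself certify R_6(9) > 4413.

E[X] = 1734990840325017881257917265/1719070799748422591028658176 ≈ 1.009261; E[X] ≥ 1; first-moment method inconclusive here.


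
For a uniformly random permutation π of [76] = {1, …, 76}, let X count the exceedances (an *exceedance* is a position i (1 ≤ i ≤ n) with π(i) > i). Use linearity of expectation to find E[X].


Write X = Σ_{i=1}^{76} X_i, where X_i = 1_{π(i) > i}.
For each fixed i, π(i) is uniform over {1, …, 76} (marginal of a uniform permutation), so P[π(i) > i] = (n − i)/n. Summing: Σ_{i=1}^{76} (n − i)/n = (0 + 1 + … + 75)/76 = 76(76 − 1)/(2·76) = (76 − 1)/2.
Hence E[X] = Σ_{i=1}^{76} (76 − i)/76 = 75/2 ≈ 37.50000.

E[X] = 75/2 = 37.50000.


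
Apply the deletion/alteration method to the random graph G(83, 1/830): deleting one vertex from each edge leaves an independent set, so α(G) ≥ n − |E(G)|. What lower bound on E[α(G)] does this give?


E[|E(G)|] = C(83, 2)·p = 3403 · (1/830) = 41/10.
E[α(G)] ≥ n − E[|E(G)|] = 83 − 41/10 = 789/10.
Numerically: ≈ 78.90000.
(This is only a lower bound; the true E[α(G)] may be larger.)

E[α(G)] ≥ 789/10 ≈ 78.90000.


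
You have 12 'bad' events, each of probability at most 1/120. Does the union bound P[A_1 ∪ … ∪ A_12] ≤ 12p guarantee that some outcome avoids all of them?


Union bound: P[∪_{i=1}^{12} A_i] ≤ Σ_i P[A_i] ≤ 12·p = 12·(1/120) = 1/10.
Numerically: 1/10 ≈ 0.1000.
Is 1/10 < 1? YES.
Since P[∪ A_i] ≤ 1/10 < 1, the complement has P[∩ A_i^c] ≥ 1 − 1/10 = 9/10 > 0, so some outcome avoids every A_i.

12·p = 1/10 ≈ 0.1000; existence CERTIFIED by the union bound.


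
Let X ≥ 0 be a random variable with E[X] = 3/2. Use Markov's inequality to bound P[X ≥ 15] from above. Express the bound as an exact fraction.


μ = E[X] = 3/2, a = 15.
Markov: P[X ≥ 15] ≤ μ/a = (3/2)/15 = 1/10.
Numerically: ≈ 0.10000.
(Since a = 15 > μ = 1.50000, the bound 1/10 is < 1 and informative.)

P[X ≥ 15] ≤ 1/10 ≈ 0.10000.


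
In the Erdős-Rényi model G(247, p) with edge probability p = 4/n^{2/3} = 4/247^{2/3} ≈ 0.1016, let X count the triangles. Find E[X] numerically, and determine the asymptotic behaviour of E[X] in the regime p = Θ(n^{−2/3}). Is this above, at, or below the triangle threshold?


Number of potential triangles: C(247, 3) = 2481115.
Each occurs with probability p³ ≈ (0.1016)³ ≈ 1.049026e-03.
By linearity: E[X] = C(247, 3)·p³ ≈ 2481115 · 1.049026e-03 ≈ 2602.7530.
Since α = 2/3 < 1, p = c/n^{2/3} ≫ 1/n is above the triangle threshold p ~ 1/n. Asymptotically E[X] ~ (c³/6)·n^{3(1−α)} = (4³/6)·n^{1} → ∞; triangles are abundant w.h.p.

E[X] ≈ 2602.7530; in regime p = Θ(1/n^{2/3}) E[X] diverges (above the triangle threshold p ~ 1/n).


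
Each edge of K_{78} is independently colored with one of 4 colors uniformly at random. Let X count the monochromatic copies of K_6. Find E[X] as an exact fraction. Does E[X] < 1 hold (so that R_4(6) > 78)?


E[X] = C(78, 6) · 4^{1 − 15} = 256851595 · 4^{−14} = 256851595/268435456.
As a reduced fraction: E[X] = 256851595/268435456 ≈ 0.957.
Is E[X] < 1? YES.
Since E[X] < 1, there exists a 4-coloring of K_{78} with no monochromatic K_6; hence R_4(6) > 78.

E[X] = 256851595/268435456 ≈ 0.957; E[X] < 1, so R_4(6) > 78.


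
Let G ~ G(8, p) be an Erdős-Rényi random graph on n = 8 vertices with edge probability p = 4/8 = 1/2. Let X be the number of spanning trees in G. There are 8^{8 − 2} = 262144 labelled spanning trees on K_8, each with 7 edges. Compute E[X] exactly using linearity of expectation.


K_8 has 8^{8 − 2} = 262144 labelled spanning trees.
For each such spanning tree H, let X_H = 1 if all 7 edges of H are present in G. Then P[X_H = 1] = p^{7} = (1/2)^{7} = 1/128.
By linearity of expectation: E[X] = Σ_H E[X_H] = 262144 · p^{7} = 262144 · 1/128 = 2048.
Numerically: E[X] ≈ 2048.

E[X] = 262144 · (1/2)^{7} = 2048 ≈ 2048.


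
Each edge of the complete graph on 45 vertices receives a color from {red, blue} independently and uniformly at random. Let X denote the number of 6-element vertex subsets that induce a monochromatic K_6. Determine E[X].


Let X = Σ_S X_S over the C(45, 6) = 8145060 subsets S of size 6, where X_S = 1 if the K_6 on S is monochromatic.
For a fixed S, the K_6 on S has C(6, 2) = 15 edges. P[all 15 edges red] = (1/2)^15, and likewise for blue, so P[monochromatic] = 2·(1/2)^15 = 2^{1 − 15} = 1/16384.
Summing: E[X] = C(45, 6) · 2^{1 − 15} = 8145060 · 1/16384 = 2036265/4096.
Numerically: E[X] ≈ 497.1350.

E[X] = C(45,6)·2^(1−C(6,2)) = 2036265/4096 ≈ 497.1350.


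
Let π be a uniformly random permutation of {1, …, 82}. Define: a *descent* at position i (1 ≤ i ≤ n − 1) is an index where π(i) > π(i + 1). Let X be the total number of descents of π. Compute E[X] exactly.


Write X = Σ X_I over i = 1, …, 81, with X_I the indicator of one descent.
There are 81 indicators.
For each fixed i, the pair (π(i), π(i+1)) is a uniformly random ordered pair of distinct values from {1, …, 82}; by symmetry P[π(i) > π(i+1)] = 1/2.
By linearity: E[X] = 81 · (1/2) = (82 − 1) · (1/2) = 81/2 ≈ 40.500000.

E[X] = 81/2 = 40.500000.


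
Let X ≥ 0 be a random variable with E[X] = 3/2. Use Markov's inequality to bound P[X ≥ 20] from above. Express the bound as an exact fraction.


μ = E[X] = 3/2, a = 20.
Markov: P[X ≥ 20] ≤ μ/a = (3/2)/20 = 3/40.
Numerically: ≈ 0.075.
(Since a = 20 > μ = 1.500, the bound 3/40 is < 1 and informative.)

P[X ≥ 20] ≤ 3/40 ≈ 0.075.


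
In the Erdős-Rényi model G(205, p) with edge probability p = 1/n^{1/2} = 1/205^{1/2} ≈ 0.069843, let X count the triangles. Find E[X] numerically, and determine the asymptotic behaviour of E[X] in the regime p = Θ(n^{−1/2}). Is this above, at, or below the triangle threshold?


Number of potential triangles: C(205, 3) = 1414910.
Each occurs with probability p³ ≈ (0.069843)³ ≈ 3.4069771e-04.
By linearity: E[X] = C(205, 3)·p³ ≈ 1414910 · 3.4069771e-04 ≈ 482.05659.
Since α = 1/2 < 1, p = c/n^{1/2} ≫ 1/n is above the triangle threshold p ~ 1/n. Asymptotically E[X] ~ (c³/6)·n^{3(1−α)} = (1³/6)·n^{1.5} → ∞; triangles are abundant w.h.p.

E[X] ≈ 482.05659; in regime p = Θ(1/n^{1/2}) E[X] diverges (above the triangle threshold p ~ 1/n).


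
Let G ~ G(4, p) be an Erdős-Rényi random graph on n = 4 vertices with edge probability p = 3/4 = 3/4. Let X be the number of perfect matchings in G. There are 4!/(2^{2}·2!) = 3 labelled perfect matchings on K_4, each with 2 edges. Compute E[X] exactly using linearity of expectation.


K_4 has 4!/(2^{2}·2!) = 3 labelled perfect matchings.
For each such perfect matching H, let X_H = 1 if all 2 edges of H are present in G. Then P[X_H = 1] = p^{2} = (3/4)^{2} = 9/16.
By linearity: E[X] = Σ_H E[X_H] = 3 · p^{2} = 3 · 9/16 = 27/16.
Numerically: E[X] ≈ 1.688.

E[X] = 3 · (3/4)^{2} = 27/16 ≈ 1.688.


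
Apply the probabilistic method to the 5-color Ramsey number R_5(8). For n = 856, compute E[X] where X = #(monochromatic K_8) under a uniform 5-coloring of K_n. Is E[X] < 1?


E[X] = C(856, 8) · 5^{1 − 28} = 6918660634157180775 · 5^{−27} = 6918660634157180775/7450580596923828125.
As a reduced fraction: E[X] = 276746425366287231/298023223876953125 ≈ 0.928607.
Is E[X] < 1? YES.
Since E[X] < 1, there exists a 5-coloring of K_{856} with no monochromatic K_8; hence R_5(8) > 856.

E[X] = 276746425366287231/298023223876953125 ≈ 0.928607; E[X] < 1, so R_5(8) > 856.


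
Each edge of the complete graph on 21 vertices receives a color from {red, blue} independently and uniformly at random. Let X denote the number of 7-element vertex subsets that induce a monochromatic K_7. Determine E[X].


Let X = Σ_S X_S over the C(21, 7) = 116280 subsets S of size 7, where X_S = 1 if the K_7 on S is monochromatic.
For a fixed S, the K_7 on S has C(7, 2) = 21 edges. P[all 21 edges red] = (1/2)^21, and likewise for blue, so P[monochromatic] = 2·(1/2)^21 = 2^{1 − 21} = 1/1048576.
By linearity: E[X] = C(21, 7) · 2^{1 − 21} = 116280 · 1/1048576 = 14535/131072.
Numerically: E[X] ≈ 0.110893.

E[X] = C(21,7)·2^(1−C(7,2)) = 14535/131072 ≈ 0.110893.


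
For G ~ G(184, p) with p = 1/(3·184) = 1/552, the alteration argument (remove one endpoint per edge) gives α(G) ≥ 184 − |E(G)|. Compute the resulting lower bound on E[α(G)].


E[|E(G)|] = C(184, 2)·p = 16836 · (1/552) = 61/2.
E[α(G)] ≥ n − E[|E(G)|] = 184 − 61/2 = 307/2.
Numerically: ≈ 153.500000.
(This is only a lower bound; the true E[α(G)] may be larger.)

E[α(G)] ≥ 307/2 ≈ 153.500000.


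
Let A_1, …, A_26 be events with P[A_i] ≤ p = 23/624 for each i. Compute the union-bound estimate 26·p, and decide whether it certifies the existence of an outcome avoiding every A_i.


Union bound: P[∪_{i=1}^{26} A_i] ≤ Σ_i P[A_i] ≤ 26·p = 26·(23/624) = 23/24.
Numerically: 23/24 ≈ 0.958.
Is 23/24 < 1? YES.
Since P[∪ A_i] ≤ 23/24 < 1, the complement has P[∩ A_i^c] ≥ 1 − 23/24 = 1/24 > 0, so some outcome avoids every A_i.

26·p = 23/24 ≈ 0.958; existence CERTIFIED by the union bound.


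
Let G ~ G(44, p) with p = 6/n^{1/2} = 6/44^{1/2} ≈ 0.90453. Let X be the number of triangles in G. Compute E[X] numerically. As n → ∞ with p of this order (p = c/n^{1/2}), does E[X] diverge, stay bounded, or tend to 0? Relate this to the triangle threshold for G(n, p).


Number of potential triangles: C(44, 3) = 13244.
Each occurs with probability p³ ≈ (0.90453)³ ≈ 7.4007330e-01.
By linearity: E[X] = C(44, 3)·p³ ≈ 13244 · 7.4007330e-01 ≈ 9801.53079.
Since α = 1/2 < 1, p = c/n^{1/2} ≫ 1/n is above the triangle threshold p ~ 1/n. Asymptotically E[X] ~ (c³/6)·n^{3(1−α)} = (6³/6)·n^{1.5} → ∞; triangles are abundant w.h.p.

E[X] ≈ 9801.53079; in regime p = Θ(1/n^{1/2}) E[X] diverges (above the triangle threshold p ~ 1/n).


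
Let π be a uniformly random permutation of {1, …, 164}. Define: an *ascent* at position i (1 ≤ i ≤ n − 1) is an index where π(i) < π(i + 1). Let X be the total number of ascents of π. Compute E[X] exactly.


Write X = Σ X_I over i = 1, …, 163, with X_I the indicator of one ascent.
There are 163 indicators.
For each fixed i, the pair (π(i), π(i+1)) is a uniformly random ordered pair of distinct values from {1, …, 164}; by symmetry P[π(i) < π(i+1)] = 1/2.
By linearity: E[X] = 163 · (1/2) = (164 − 1) · (1/2) = 163/2 ≈ 81.500.

E[X] = 163/2 = 81.500.


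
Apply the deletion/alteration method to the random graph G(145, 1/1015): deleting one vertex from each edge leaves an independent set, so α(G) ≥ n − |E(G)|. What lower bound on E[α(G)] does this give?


E[|E(G)|] = C(145, 2)·p = 10440 · (1/1015) = 72/7.
E[α(G)] ≥ n − E[|E(G)|] = 145 − 72/7 = 943/7.
Numerically: ≈ 134.714286.
(This is only a lower bound; the true E[α(G)] may be larger.)

E[α(G)] ≥ 943/7 ≈ 134.714286.


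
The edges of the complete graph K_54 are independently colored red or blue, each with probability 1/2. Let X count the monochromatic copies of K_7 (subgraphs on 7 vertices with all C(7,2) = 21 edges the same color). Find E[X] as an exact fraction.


Let X = Σ_S X_S over the C(54, 7) = 177100560 subsets S of size 7, where X_S = 1 if the K_7 on S is monochromatic.
For a fixed S, the K_7 on S has C(7, 2) = 21 edges. P[all 21 edges red] = (1/2)^21, and likewise for blue, so P[monochromatic] = 2·(1/2)^21 = 2^{1 − 21} = 1/1048576.
By linearity: E[X] = C(54, 7) · 2^{1 − 21} = 177100560 · 1/1048576 = 11068785/65536.
Numerically: E[X] ≈ 168.8963.

E[X] = C(54,7)·2^(1−C(7,2)) = 11068785/65536 ≈ 168.8963.


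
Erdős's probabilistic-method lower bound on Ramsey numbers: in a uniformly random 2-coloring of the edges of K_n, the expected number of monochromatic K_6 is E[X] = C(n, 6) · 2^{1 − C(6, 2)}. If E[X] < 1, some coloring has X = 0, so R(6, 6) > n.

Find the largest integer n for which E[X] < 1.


We need C(n, 6) · 2^{1 − 15} < 1, i.e. C(n, 6) < 2^{15 − 1} = 16384.
Check values of n near the boundary:
  n = 15: C(15, 6) = 5005; 5005 < 16384? YES
  n = 16: C(16, 6) = 8008; 8008 < 16384? YES
  n = 17: C(17, 6) = 12376; 12376 < 16384? YES
  n = 18: C(18, 6) = 18564; 18564 < 16384? NO
  n = 19: C(19, 6) = 27132; 27132 < 16384? NO
The largest n with C(n, 6) < 16384 is n = 17 (where E[X] = 1547/2048 ≈ 0.755). Hence R(6, 6) > 17, i.e. R(6, 6) ≥ 18.

Largest n = 17; hence R(6, 6) > 17.


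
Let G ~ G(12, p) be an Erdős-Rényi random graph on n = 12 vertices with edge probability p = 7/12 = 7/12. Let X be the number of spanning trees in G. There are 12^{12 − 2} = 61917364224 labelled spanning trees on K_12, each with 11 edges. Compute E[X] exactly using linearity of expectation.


K_12 has 12^{12 − 2} = 61917364224 labelled spanning trees.
For each such spanning tree H, let X_H = 1 if all 11 edges of H are present in G. Then P[X_H = 1] = p^{11} = (7/12)^{11} = 1977326743/743008370688.
By linearity: E[X] = Σ_H E[X_H] = 61917364224 · p^{11} = 61917364224 · 1977326743/743008370688 = 1977326743/12.
Numerically: E[X] ≈ 1.648e+08.

E[X] = 61917364224 · (7/12)^{11} = 1977326743/12 ≈ 1.648e+08.


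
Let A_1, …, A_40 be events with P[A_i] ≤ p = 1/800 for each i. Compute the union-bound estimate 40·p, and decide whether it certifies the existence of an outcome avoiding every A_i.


Union bound: P[∪_{i=1}^{40} A_i] ≤ Σ_i P[A_i] ≤ 40·p = 40·(1/800) = 1/20.
Numerically: 1/20 ≈ 0.05000.
Is 1/20 < 1? YES.
Since P[∪ A_i] ≤ 1/20 < 1, the complement has P[∩ A_i^c] ≥ 1 − 1/20 = 19/20 > 0, so some outcome avoids every A_i.

40·p = 1/20 ≈ 0.05000; existence CERTIFIED by the union bound.


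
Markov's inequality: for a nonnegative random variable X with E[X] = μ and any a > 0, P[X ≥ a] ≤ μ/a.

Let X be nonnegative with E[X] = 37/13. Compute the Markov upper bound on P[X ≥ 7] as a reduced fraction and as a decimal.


μ = E[X] = 37/13, a = 7.
Markov: P[X ≥ 7] ≤ μ/a = (37/13)/7 = 37/91.
Numerically: ≈ 0.4066.
(Since a = 7 > μ = 2.8462, the bound 37/91 is < 1 and informative.)

P[X ≥ 7] ≤ 37/91 ≈ 0.4066.


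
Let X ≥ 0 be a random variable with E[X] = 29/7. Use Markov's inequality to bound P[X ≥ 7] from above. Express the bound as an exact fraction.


μ = E[X] = 29/7, a = 7.
Markov: P[X ≥ 7] ≤ μ/a = (29/7)/7 = 29/49.
Numerically: ≈ 0.59184.
(Since a = 7 > μ = 4.14286, the bound 29/49 is < 1 and informative.)

P[X ≥ 7] ≤ 29/49 ≈ 0.59184.


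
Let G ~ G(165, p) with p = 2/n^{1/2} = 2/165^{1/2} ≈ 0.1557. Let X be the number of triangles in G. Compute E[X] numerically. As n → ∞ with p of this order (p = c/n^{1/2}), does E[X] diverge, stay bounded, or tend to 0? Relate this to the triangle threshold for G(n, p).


Number of potential triangles: C(165, 3) = 735130.
Each occurs with probability p³ ≈ (0.1557)³ ≈ 3.7745403e-03.
By linearity: E[X] = C(165, 3)·p³ ≈ 735130 · 3.7745403e-03 ≈ 2774.77784.
Since α = 1/2 < 1, p = c/n^{1/2} ≫ 1/n is above the triangle threshold p ~ 1/n. Asymptotically E[X] ~ (c³/6)·n^{3(1−α)} = (2³/6)·n^{1.5} → ∞; triangles are abundant w.h.p.

E[X] ≈ 2774.77784; in regime p = Θ(1/n^{1/2}) E[X] diverges (above the triangle threshold p ~ 1/n).


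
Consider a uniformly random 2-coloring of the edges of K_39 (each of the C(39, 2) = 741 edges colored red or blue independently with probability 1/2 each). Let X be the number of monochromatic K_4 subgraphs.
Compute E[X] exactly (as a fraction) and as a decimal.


Let X = Σ_S X_S over the C(39, 4) = 82251 subsets S of size 4, where X_S = 1 if the K_4 on S is monochromatic.
For a fixed S, the K_4 on S has C(4, 2) = 6 edges. P[all 6 edges red] = (1/2)^6, and likewise for blue, so P[monochromatic] = 2·(1/2)^6 = 2^{1 − 6} = 1/32.
By linearity of expectation: E[X] = C(39, 4) · 2^{1 − 6} = 82251 · 1/32 = 82251/32.
Numerically: E[X] ≈ 2570.3438.

E[X] = C(39,4)·2^(1−C(4,2)) = 82251/32 ≈ 2570.3438.


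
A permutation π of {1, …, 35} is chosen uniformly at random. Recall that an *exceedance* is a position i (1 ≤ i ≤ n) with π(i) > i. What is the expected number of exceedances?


Write X = Σ_{i=1}^{35} X_i, where X_i = 1_{π(i) > i}.
For each fixed i, π(i) is uniform over {1, …, 35} (marginal of a uniform permutation), so P[π(i) > i] = (n − i)/n. Summing: Σ_{i=1}^{35} (n − i)/n = (0 + 1 + … + 34)/35 = 35(35 − 1)/(2·35) = (35 − 1)/2.
Hence E[X] = Σ_{i=1}^{35} (35 − i)/35 = 17 ≈ 17.00000.

E[X] = 17 = 17.00000.


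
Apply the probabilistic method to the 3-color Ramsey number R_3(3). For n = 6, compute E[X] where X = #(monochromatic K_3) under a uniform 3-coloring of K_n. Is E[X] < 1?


E[X] = C(6, 3) · 3^{1 − 3} = 20 · 3^{−2} = 20/9.
As a reduced fraction: E[X] = 20/9 ≈ 2.22222.
Is E[X] < 1? NO.
Since E[X] ≥ 1, the first-moment bound is inconclusive at n = 6; it does NOT by itself certify R_3(3) > 6.

E[X] = 20/9 ≈ 2.22222; E[X] ≥ 1; first-moment method inconclusive here.


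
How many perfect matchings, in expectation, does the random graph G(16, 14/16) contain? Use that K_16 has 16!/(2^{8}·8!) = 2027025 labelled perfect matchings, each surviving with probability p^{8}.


K_16 has 16!/(2^{8}·8!) = 2027025 labelled perfect matchings.
For each such perfect matching H, let X_H = 1 if all 8 edges of H are present in G. Then P[X_H = 1] = p^{8} = (7/8)^{8} = 5764801/16777216.
By linearity of expectation: E[X] = Σ_H E[X_H] = 2027025 · p^{8} = 2027025 · 5764801/16777216 = 11685395747025/16777216.
Numerically: E[X] ≈ 6.97e+05.

E[X] = 2027025 · (7/8)^{8} = 11685395747025/16777216 ≈ 6.97e+05.


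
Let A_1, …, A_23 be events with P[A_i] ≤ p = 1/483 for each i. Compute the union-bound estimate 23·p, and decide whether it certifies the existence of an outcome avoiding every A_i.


Union bound: P[∪_{i=1}^{23} A_i] ≤ Σ_i P[A_i] ≤ 23·p = 23·(1/483) = 1/21.
Numerically: 1/21 ≈ 0.04762.
Is 1/21 < 1? YES.
Since P[∪ A_i] ≤ 1/21 < 1, the complement has P[∩ A_i^c] ≥ 1 − 1/21 = 20/21 > 0, so some outcome avoids every A_i.

23·p = 1/21 ≈ 0.04762; existence CERTIFIED by the union bound.


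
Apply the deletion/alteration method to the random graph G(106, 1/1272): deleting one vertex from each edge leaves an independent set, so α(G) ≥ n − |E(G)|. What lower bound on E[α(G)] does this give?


E[|E(G)|] = C(106, 2)·p = 5565 · (1/1272) = 35/8.
E[α(G)] ≥ n − E[|E(G)|] = 106 − 35/8 = 813/8.
Numerically: ≈ 101.62500.
(This is only a lower bound; the true E[α(G)] may be larger.)

E[α(G)] ≥ 813/8 ≈ 101.62500.


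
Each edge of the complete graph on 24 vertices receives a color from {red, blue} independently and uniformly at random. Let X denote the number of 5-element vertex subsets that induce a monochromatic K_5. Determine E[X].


Let X = Σ_S X_S over the C(24, 5) = 42504 subsets S of size 5, where X_S = 1 if the K_5 on S is monochromatic.
For a fixed S, the K_5 on S has C(5, 2) = 10 edges. P[all 10 edges red] = (1/2)^10, and likewise for blue, so P[monochromatic] = 2·(1/2)^10 = 2^{1 − 10} = 1/512.
By linearity of expectation: E[X] = C(24, 5) · 2^{1 − 10} = 42504 · 1/512 = 5313/64.
Numerically: E[X] ≈ 83.01562.

E[X] = C(24,5)·2^(1−C(5,2)) = 5313/64 ≈ 83.01562.


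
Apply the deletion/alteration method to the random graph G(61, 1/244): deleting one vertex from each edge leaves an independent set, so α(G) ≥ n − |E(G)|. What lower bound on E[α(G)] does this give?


E[|E(G)|] = C(61, 2)·p = 1830 · (1/244) = 15/2.
E[α(G)] ≥ n − E[|E(G)|] = 61 − 15/2 = 107/2.
Numerically: ≈ 53.50000.
(This is only a lower bound; the true E[α(G)] may be larger.)

E[α(G)] ≥ 107/2 ≈ 53.50000.


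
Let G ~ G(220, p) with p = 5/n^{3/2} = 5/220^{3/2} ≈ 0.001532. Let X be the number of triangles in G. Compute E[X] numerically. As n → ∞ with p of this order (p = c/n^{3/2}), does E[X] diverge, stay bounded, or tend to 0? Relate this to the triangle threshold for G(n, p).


Number of potential triangles: C(220, 3) = 1750540.
Each occurs with probability p³ ≈ (0.001532)³ ≈ 3.597559e-09.
By linearity: E[X] = C(220, 3)·p³ ≈ 1750540 · 3.597559e-09 ≈ 0.0063.
Since α = 3/2 > 1, p = c/n^{3/2} = o(1/n) is below the triangle threshold p ~ 1/n. Asymptotically E[X] ~ (c³/6)·n^{3(1−α)} = (5³/6)·n^{-1.5} → 0, so by Markov's inequality G has no triangles w.h.p.

E[X] ≈ 0.0063; in regime p = Θ(1/n^{3/2}) E[X] tends to 0 (below the triangle threshold p ~ 1/n).


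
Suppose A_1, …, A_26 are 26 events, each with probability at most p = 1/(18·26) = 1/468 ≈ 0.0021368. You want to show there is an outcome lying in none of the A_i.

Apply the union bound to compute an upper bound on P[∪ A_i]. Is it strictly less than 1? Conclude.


Union bound: P[∪_{i=1}^{26} A_i] ≤ Σ_i P[A_i] ≤ 26·p = 26·(1/468) = 1/18.
Numerically: 1/18 ≈ 0.0555556.
Is 1/18 < 1? YES.
Since P[∪ A_i] ≤ 1/18 < 1, the complement has P[∩ A_i^c] ≥ 1 − 1/18 = 17/18 > 0, so some outcome avoids every A_i.

26·p = 1/18 ≈ 0.0555556; existence CERTIFIED by the union bound.


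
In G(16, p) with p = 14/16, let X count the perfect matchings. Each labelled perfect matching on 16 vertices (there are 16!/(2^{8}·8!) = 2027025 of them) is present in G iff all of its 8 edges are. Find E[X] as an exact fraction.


K_16 has 16!/(2^{8}·8!) = 2027025 labelled perfect matchings.
For each such perfect matching H, let X_H = 1 if all 8 edges of H are present in G. Then P[X_H = 1] = p^{8} = (7/8)^{8} = 5764801/16777216.
By linearity: E[X] = Σ_H E[X_H] = 2027025 · p^{8} = 2027025 · 5764801/16777216 = 11685395747025/16777216.
Numerically: E[X] ≈ 6.97e+05.

E[X] = 2027025 · (7/8)^{8} = 11685395747025/16777216 ≈ 6.97e+05.


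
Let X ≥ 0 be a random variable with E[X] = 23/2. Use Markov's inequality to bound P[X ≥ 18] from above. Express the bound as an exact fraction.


μ = E[X] = 23/2, a = 18.
Markov: P[X ≥ 18] ≤ μ/a = (23/2)/18 = 23/36.
Numerically: ≈ 0.638889.
(Since a = 18 > μ = 11.500000, the bound 23/36 is < 1 and informative.)

P[X ≥ 18] ≤ 23/36 ≈ 0.638889.


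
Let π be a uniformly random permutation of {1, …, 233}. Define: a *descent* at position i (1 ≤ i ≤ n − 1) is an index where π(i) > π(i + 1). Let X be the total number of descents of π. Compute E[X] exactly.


Write X = Σ X_I over i = 1, …, 232, with X_I the indicator of one descent.
There are 232 indicators.
For each fixed i, the pair (π(i), π(i+1)) is a uniformly random ordered pair of distinct values from {1, …, 233}; by symmetry P[π(i) > π(i+1)] = 1/2.
By linearity: E[X] = 232 · (1/2) = (233 − 1) · (1/2) = 116 ≈ 116.00000.

E[X] = 116 = 116.00000.


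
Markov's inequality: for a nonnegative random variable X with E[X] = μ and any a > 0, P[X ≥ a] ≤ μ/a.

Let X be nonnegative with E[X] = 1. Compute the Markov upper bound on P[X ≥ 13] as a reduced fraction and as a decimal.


μ = E[X] = 1, a = 13.
Markov: P[X ≥ 13] ≤ μ/a = (1)/13 = 1/13.
Numerically: ≈ 0.077.
(Since a = 13 > μ = 1.000, the bound 1/13 is < 1 and informative.)

P[X ≥ 13] ≤ 1/13 ≈ 0.077.


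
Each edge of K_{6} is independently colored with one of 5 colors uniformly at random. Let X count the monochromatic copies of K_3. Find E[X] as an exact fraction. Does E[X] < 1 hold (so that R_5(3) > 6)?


E[X] = C(6, 3) · 5^{1 − 3} = 20 · 5^{−2} = 20/25.
As a reduced fraction: E[X] = 4/5 ≈ 0.800000.
Is E[X] < 1? YES.
Since E[X] < 1, there exists a 5-coloring of K_{6} with no monochromatic K_3; hence R_5(3) > 6.

E[X] = 4/5 ≈ 0.800000; E[X] < 1, so R_5(3) > 6.


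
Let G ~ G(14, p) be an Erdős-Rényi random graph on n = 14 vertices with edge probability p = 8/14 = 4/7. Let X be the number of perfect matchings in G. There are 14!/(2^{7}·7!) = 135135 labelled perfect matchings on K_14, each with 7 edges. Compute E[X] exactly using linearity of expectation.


K_14 has 14!/(2^{7}·7!) = 135135 labelled perfect matchings.
For each such perfect matching H, let X_H = 1 if all 7 edges of H are present in G. Then P[X_H = 1] = p^{7} = (4/7)^{7} = 16384/823543.
Summing the indicators: E[X] = Σ_H E[X_H] = 135135 · p^{7} = 135135 · 16384/823543 = 316293120/117649.
Numerically: E[X] ≈ 2.69e+03.

E[X] = 135135 · (4/7)^{7} = 316293120/117649 ≈ 2.69e+03.


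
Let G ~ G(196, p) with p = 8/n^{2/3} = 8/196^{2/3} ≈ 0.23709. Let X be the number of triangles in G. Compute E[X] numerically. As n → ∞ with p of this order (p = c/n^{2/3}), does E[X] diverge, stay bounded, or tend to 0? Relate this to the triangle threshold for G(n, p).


Number of potential triangles: C(196, 3) = 1235780.
Each occurs with probability p³ ≈ (0.23709)³ ≈ 1.3327780e-02.
By linearity: E[X] = C(196, 3)·p³ ≈ 1235780 · 1.3327780e-02 ≈ 16470.20408.
Since α = 2/3 < 1, p = c/n^{2/3} ≫ 1/n is above the triangle threshold p ~ 1/n. Asymptotically E[X] ~ (c³/6)·n^{3(1−α)} = (8³/6)·n^{1} → ∞; triangles are abundant w.h.p.

E[X] ≈ 16470.20408; in regime p = Θ(1/n^{2/3}) E[X] diverges (above the triangle threshold p ~ 1/n).


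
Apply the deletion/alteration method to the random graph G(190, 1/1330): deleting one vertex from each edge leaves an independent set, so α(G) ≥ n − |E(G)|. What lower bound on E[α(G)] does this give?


E[|E(G)|] = C(190, 2)·p = 17955 · (1/1330) = 27/2.
E[α(G)] ≥ n − E[|E(G)|] = 190 − 27/2 = 353/2.
Numerically: ≈ 176.500.
(This is only a lower bound; the true E[α(G)] may be larger.)

E[α(G)] ≥ 353/2 ≈ 176.500.


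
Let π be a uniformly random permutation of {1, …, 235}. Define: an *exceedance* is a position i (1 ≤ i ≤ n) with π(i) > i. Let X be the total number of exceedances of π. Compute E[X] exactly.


Write X = Σ_{i=1}^{235} X_i, where X_i = 1_{π(i) > i}.
For each fixed i, π(i) is uniform over {1, …, 235} (marginal of a uniform permutation), so P[π(i) > i] = (n − i)/n. Summing: Σ_{i=1}^{235} (n − i)/n = (0 + 1 + … + 234)/235 = 235(235 − 1)/(2·235) = (235 − 1)/2.
Hence E[X] = Σ_{i=1}^{235} (235 − i)/235 = 117 ≈ 117.00000.

E[X] = 117 = 117.00000.


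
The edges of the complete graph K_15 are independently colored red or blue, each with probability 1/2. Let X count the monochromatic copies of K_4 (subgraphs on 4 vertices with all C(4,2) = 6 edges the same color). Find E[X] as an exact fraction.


Let X = Σ_S X_S over the C(15, 4) = 1365 subsets S of size 4, where X_S = 1 if the K_4 on S is monochromatic.
For a fixed S, the K_4 on S has C(4, 2) = 6 edges. P[all 6 edges red] = (1/2)^6, and likewise for blue, so P[monochromatic] = 2·(1/2)^6 = 2^{1 − 6} = 1/32.
By linearity of expectation: E[X] = C(15, 4) · 2^{1 − 6} = 1365 · 1/32 = 1365/32.
Numerically: E[X] ≈ 42.65625.

E[X] = C(15,4)·2^(1−C(4,2)) = 1365/32 ≈ 42.65625.


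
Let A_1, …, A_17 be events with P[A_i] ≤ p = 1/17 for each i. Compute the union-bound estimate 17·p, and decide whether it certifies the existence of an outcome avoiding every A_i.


Union bound: P[∪_{i=1}^{17} A_i] ≤ Σ_i P[A_i] ≤ 17·p = 17·(1/17) = 1.
Numerically: 1 ≈ 1.0000.
Is 1 < 1? NO.
Since the bound 1 is ≥ 1, the union bound is uninformative here; it does NOT by itself certify existence.

17·p = 1 ≈ 1.0000; existence NOT certified by the union bound.


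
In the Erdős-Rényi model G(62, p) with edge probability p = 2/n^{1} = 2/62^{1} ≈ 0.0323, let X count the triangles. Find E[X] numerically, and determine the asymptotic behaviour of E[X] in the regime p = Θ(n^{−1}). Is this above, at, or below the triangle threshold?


Number of potential triangles: C(62, 3) = 37820.
Each occurs with probability p³ ≈ (0.0323)³ ≈ 3.35672e-05.
By linearity: E[X] = C(62, 3)·p³ ≈ 37820 · 3.35672e-05 ≈ 1.270.
Here α = 1, so p = 2/n is exactly at the triangle threshold p ~ 1/n. Asymptotically E[X] → c³/6 = 2³/6 = 4/3 ≈ 1.333, a bounded constant. In this regime the triangle count is asymptotically Poisson(c³/6).

E[X] ≈ 1.270; in regime p = Θ(1/n^{1}) E[X] stays bounded (at the triangle threshold p ~ 1/n).


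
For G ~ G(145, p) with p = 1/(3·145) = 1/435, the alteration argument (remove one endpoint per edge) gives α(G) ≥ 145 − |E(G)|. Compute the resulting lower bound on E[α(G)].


E[|E(G)|] = C(145, 2)·p = 10440 · (1/435) = 24.
E[α(G)] ≥ n − E[|E(G)|] = 145 − 24 = 121.
Numerically: ≈ 121.000.
(This is only a lower bound; the true E[α(G)] may be larger.)

E[α(G)] ≥ 121 ≈ 121.000.


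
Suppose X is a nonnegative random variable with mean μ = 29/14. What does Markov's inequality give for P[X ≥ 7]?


μ = E[X] = 29/14, a = 7.
Markov: P[X ≥ 7] ≤ μ/a = (29/14)/7 = 29/98.
Numerically: ≈ 0.2959.
(Since a = 7 > μ = 2.0714, the bound 29/98 is < 1 and informative.)

P[X ≥ 7] ≤ 29/98 ≈ 0.2959.


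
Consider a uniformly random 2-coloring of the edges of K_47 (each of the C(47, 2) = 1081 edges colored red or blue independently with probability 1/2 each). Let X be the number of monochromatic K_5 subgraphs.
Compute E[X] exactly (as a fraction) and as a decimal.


Let X = Σ_S X_S over the C(47, 5) = 1533939 subsets S of size 5, where X_S = 1 if the K_5 on S is monochromatic.
For a fixed S, the K_5 on S has C(5, 2) = 10 edges. P[all 10 edges red] = (1/2)^10, and likewise for blue, so P[monochromatic] = 2·(1/2)^10 = 2^{1 − 10} = 1/512.
By linearity of expectation: E[X] = C(47, 5) · 2^{1 − 10} = 1533939 · 1/512 = 1533939/512.
Numerically: E[X] ≈ 2995.97461.

E[X] = C(47,5)·2^(1−C(5,2)) = 1533939/512 ≈ 2995.97461.


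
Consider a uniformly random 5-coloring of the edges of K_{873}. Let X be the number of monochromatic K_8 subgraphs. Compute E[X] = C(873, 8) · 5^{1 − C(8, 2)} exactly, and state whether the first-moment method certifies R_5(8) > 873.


E[X] = C(873, 8) · 5^{1 − 28} = 8102594482562031309 · 5^{−27} = 8102594482562031309/7450580596923828125.
As a reduced fraction: E[X] = 8102594482562031309/7450580596923828125 ≈ 1.088.
Is E[X] < 1? NO.
Since E[X] ≥ 1, the first-moment bound is inconclusive at n = 873; it does NOT by itself certify R_5(8) > 873.

E[X] = 8102594482562031309/7450580596923828125 ≈ 1.088; E[X] ≥ 1; first-moment method inconclusive here.


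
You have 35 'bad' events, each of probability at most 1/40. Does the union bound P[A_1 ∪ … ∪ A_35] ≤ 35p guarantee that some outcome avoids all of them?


Union bound: P[∪_{i=1}^{35} A_i] ≤ Σ_i P[A_i] ≤ 35·p = 35·(1/40) = 7/8.
Numerically: 7/8 ≈ 0.8750.
Is 7/8 < 1? YES.
Since P[∪ A_i] ≤ 7/8 < 1, the complement has P[∩ A_i^c] ≥ 1 − 7/8 = 1/8 > 0, so some outcome avoids every A_i.

35·p = 7/8 ≈ 0.8750; existence CERTIFIED by the union bound.


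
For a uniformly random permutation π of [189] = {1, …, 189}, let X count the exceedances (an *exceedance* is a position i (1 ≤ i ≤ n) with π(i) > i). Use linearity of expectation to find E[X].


Write X = Σ_{i=1}^{189} X_i, where X_i = 1_{π(i) > i}.
For each fixed i, π(i) is uniform over {1, …, 189} (marginal of a uniform permutation), so P[π(i) > i] = (n − i)/n. Summing: Σ_{i=1}^{189} (n − i)/n = (0 + 1 + … + 188)/189 = 189(189 − 1)/(2·189) = (189 − 1)/2.
Hence E[X] = Σ_{i=1}^{189} (189 − i)/189 = 94 ≈ 94.000.

E[X] = 94 = 94.000.


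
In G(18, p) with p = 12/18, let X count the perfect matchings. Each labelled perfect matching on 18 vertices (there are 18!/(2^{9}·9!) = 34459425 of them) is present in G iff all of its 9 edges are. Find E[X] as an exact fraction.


K_18 has 18!/(2^{9}·9!) = 34459425 labelled perfect matchings.
For each such perfect matching H, let X_H = 1 if all 9 edges of H are present in G. Then P[X_H = 1] = p^{9} = (2/3)^{9} = 512/19683.
By linearity: E[X] = Σ_H E[X_H] = 34459425 · p^{9} = 34459425 · 512/19683 = 217817600/243.
Numerically: E[X] ≈ 896369.

E[X] = 34459425 · (2/3)^{9} = 217817600/243 ≈ 896369.


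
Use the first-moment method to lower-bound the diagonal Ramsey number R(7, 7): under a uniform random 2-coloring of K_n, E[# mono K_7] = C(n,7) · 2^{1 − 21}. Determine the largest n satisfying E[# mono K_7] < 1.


We need C(n, 7) · 2^{1 − 21} < 1, i.e. C(n, 7) < 2^{21 − 1} = 1048576.
Check values of n near the boundary:
  n = 22: C(22, 7) = 170544; 170544 < 1048576? YES
  n = 23: C(23, 7) = 245157; 245157 < 1048576? YES
  n = 24: C(24, 7) = 346104; 346104 < 1048576? YES
  n = 25: C(25, 7) = 480700; 480700 < 1048576? YES
  n = 26: C(26, 7) = 657800; 657800 < 1048576? YES
  n = 27: C(27, 7) = 888030; 888030 < 1048576? YES
  n = 28: C(28, 7) = 1184040; 1184040 < 1048576? NO
The largest n with C(n, 7) < 1048576 is n = 27 (where E[X] = 444015/524288 ≈ 0.847). Hence R(7, 7) > 27, i.e. R(7, 7) ≥ 28.

Largest n = 27; hence R(7, 7) > 27.


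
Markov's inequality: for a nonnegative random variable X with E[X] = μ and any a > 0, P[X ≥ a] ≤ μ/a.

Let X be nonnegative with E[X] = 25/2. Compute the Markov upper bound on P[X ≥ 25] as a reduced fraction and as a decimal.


μ = E[X] = 25/2, a = 25.
Markov: P[X ≥ 25] ≤ μ/a = (25/2)/25 = 1/2.
Numerically: ≈ 0.50000.
(Since a = 25 > μ = 12.50000, the bound 1/2 is < 1 and informative.)

P[X ≥ 25] ≤ 1/2 ≈ 0.50000.


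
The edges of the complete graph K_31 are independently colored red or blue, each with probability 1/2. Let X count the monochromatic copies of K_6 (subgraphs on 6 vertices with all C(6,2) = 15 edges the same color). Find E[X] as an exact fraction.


Let X = Σ_S X_S over the C(31, 6) = 736281 subsets S of size 6, where X_S = 1 if the K_6 on S is monochromatic.
For a fixed S, the K_6 on S has C(6, 2) = 15 edges. P[all 15 edges red] = (1/2)^15, and likewise for blue, so P[monochromatic] = 2·(1/2)^15 = 2^{1 − 15} = 1/16384.
By linearity: E[X] = C(31, 6) · 2^{1 − 15} = 736281 · 1/16384 = 736281/16384.
Numerically: E[X] ≈ 44.939026.

E[X] = C(31,6)·2^(1−C(6,2)) = 736281/16384 ≈ 44.939026.


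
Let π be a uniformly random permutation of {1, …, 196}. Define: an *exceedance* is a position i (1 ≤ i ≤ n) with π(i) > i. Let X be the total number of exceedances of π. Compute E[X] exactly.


Write X = Σ_{i=1}^{196} X_i, where X_i = 1_{π(i) > i}.
For each fixed i, π(i) is uniform over {1, …, 196} (marginal of a uniform permutation), so P[π(i) > i] = (n − i)/n. Summing: Σ_{i=1}^{196} (n − i)/n = (0 + 1 + … + 195)/196 = 196(196 − 1)/(2·196) = (196 − 1)/2.
Hence E[X] = Σ_{i=1}^{196} (196 − i)/196 = 195/2 ≈ 97.500000.

E[X] = 195/2 = 97.500000.


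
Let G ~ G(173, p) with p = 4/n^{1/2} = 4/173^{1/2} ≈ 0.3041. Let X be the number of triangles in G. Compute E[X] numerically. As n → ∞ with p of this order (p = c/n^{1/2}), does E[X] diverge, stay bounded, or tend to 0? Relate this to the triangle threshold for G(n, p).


Number of potential triangles: C(173, 3) = 848046.
Each occurs with probability p³ ≈ (0.3041)³ ≈ 2.812618e-02.
By linearity: E[X] = C(173, 3)·p³ ≈ 848046 · 2.812618e-02 ≈ 23852.2982.
Since α = 1/2 < 1, p = c/n^{1/2} ≫ 1/n is above the triangle threshold p ~ 1/n. Asymptotically E[X] ~ (c³/6)·n^{3(1−α)} = (4³/6)·n^{1.5} → ∞; triangles are abundant w.h.p.

E[X] ≈ 23852.2982; in regime p = Θ(1/n^{1/2}) E[X] diverges (above the triangle threshold p ~ 1/n).


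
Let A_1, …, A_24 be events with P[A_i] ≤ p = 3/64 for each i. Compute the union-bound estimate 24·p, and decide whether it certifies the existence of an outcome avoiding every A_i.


Union bound: P[∪_{i=1}^{24} A_i] ≤ Σ_i P[A_i] ≤ 24·p = 24·(3/64) = 9/8.
Numerically: 9/8 ≈ 1.1250000.
Is 9/8 < 1? NO.
Since the bound 9/8 is ≥ 1, the union bound is uninformative here; it does NOT by itself certify existence.

24·p = 9/8 ≈ 1.1250000; existence NOT certified by the union bound.


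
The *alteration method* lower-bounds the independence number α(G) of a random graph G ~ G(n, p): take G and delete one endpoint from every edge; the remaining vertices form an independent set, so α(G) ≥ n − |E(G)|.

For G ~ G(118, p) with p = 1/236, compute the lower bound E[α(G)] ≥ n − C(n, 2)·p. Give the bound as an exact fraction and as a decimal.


E[|E(G)|] = C(118, 2)·p = 6903 · (1/236) = 117/4.
E[α(G)] ≥ n − E[|E(G)|] = 118 − 117/4 = 355/4.
Numerically: ≈ 88.7500.
(This is only a lower bound; the true E[α(G)] may be larger.)

E[α(G)] ≥ 355/4 ≈ 88.7500.


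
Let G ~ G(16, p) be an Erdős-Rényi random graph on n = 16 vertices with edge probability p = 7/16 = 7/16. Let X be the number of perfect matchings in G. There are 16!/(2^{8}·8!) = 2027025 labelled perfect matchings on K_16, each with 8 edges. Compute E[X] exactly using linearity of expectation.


K_16 has 16!/(2^{8}·8!) = 2027025 labelled perfect matchings.
For each such perfect matching H, let X_H = 1 if all 8 edges of H are present in G. Then P[X_H = 1] = p^{8} = (7/16)^{8} = 5764801/4294967296.
By linearity of expectation: E[X] = Σ_H E[X_H] = 2027025 · p^{8} = 2027025 · 5764801/4294967296 = 11685395747025/4294967296.
Numerically: E[X] ≈ 2721.

E[X] = 2027025 · (7/16)^{8} = 11685395747025/4294967296 ≈ 2721.


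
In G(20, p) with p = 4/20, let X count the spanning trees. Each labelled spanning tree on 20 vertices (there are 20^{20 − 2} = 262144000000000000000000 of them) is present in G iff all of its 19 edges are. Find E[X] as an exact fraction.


K_20 has 20^{20 − 2} = 262144000000000000000000 labelled spanning trees.
For each such spanning tree H, let X_H = 1 if all 19 edges of H are present in G. Then P[X_H = 1] = p^{19} = (1/5)^{19} = 1/19073486328125.
By linearity: E[X] = Σ_H E[X_H] = 262144000000000000000000 · p^{19} = 262144000000000000000000 · 1/19073486328125 = 68719476736/5.
Numerically: E[X] ≈ 1.374e+10.

E[X] = 262144000000000000000000 · (1/5)^{19} = 68719476736/5 ≈ 1.374e+10.
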